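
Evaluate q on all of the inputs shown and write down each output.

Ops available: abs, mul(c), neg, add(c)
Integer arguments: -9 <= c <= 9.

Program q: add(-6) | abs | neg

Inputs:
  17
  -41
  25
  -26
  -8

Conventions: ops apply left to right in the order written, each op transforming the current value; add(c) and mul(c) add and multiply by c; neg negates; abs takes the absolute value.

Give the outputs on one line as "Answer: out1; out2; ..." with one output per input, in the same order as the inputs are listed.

Execution, op by op:
  17 -> 11 -> 11 -> -11
  -41 -> -47 -> 47 -> -47
  25 -> 19 -> 19 -> -19
  -26 -> -32 -> 32 -> -32
  -8 -> -14 -> 14 -> -14

-11; -47; -19; -32; -14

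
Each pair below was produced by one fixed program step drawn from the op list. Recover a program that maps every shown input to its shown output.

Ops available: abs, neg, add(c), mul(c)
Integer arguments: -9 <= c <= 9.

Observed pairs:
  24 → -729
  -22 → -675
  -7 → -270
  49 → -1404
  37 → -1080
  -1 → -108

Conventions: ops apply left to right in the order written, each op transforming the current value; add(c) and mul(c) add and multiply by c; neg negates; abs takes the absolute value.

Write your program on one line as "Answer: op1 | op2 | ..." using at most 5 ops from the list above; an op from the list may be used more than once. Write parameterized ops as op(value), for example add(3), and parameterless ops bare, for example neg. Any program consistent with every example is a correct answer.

abs | add(3) | neg | mul(-3) | mul(-9)

Check, running the answer program on each example:
  24 -> 24 -> 27 -> -27 -> 81 -> -729
  -22 -> 22 -> 25 -> -25 -> 75 -> -675
  -7 -> 7 -> 10 -> -10 -> 30 -> -270
  49 -> 49 -> 52 -> -52 -> 156 -> -1404
  37 -> 37 -> 40 -> -40 -> 120 -> -1080
  -1 -> 1 -> 4 -> -4 -> 12 -> -108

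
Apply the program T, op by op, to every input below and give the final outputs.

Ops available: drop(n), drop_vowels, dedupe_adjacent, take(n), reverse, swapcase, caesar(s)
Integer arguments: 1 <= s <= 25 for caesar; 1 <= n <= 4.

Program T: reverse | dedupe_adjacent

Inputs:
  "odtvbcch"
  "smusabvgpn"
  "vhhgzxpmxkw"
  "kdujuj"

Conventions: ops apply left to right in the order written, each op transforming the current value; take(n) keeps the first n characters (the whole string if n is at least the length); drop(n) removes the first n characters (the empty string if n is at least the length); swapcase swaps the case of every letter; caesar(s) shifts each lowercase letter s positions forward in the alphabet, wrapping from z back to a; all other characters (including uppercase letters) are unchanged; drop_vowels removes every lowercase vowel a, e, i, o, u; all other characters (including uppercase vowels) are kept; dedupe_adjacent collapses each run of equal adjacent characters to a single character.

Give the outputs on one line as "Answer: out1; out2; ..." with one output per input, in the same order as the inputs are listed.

"hcbvtdo"; "npgvbasums"; "wkxmpxzghv"; "jujudk"

Execution, op by op:
  "odtvbcch" -> "hccbvtdo" -> "hcbvtdo"
  "smusabvgpn" -> "npgvbasums" -> "npgvbasums"
  "vhhgzxpmxkw" -> "wkxmpxzghhv" -> "wkxmpxzghv"
  "kdujuj" -> "jujudk" -> "jujudk"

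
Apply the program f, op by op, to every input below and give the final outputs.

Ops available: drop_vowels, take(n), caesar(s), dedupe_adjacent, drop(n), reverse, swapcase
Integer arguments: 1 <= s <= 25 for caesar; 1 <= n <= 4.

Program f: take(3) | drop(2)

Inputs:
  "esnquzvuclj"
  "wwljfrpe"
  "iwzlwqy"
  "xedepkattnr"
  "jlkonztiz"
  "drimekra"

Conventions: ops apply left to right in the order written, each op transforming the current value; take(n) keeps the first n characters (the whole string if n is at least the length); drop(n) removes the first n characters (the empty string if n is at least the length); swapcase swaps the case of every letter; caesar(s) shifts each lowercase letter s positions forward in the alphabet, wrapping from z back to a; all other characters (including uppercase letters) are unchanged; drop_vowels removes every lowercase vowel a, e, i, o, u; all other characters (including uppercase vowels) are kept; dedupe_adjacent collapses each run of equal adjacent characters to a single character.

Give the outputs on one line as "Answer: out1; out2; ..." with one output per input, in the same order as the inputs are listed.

Execution, op by op:
  "esnquzvuclj" -> "esn" -> "n"
  "wwljfrpe" -> "wwl" -> "l"
  "iwzlwqy" -> "iwz" -> "z"
  "xedepkattnr" -> "xed" -> "d"
  "jlkonztiz" -> "jlk" -> "k"
  "drimekra" -> "dri" -> "i"

"n"; "l"; "z"; "d"; "k"; "i"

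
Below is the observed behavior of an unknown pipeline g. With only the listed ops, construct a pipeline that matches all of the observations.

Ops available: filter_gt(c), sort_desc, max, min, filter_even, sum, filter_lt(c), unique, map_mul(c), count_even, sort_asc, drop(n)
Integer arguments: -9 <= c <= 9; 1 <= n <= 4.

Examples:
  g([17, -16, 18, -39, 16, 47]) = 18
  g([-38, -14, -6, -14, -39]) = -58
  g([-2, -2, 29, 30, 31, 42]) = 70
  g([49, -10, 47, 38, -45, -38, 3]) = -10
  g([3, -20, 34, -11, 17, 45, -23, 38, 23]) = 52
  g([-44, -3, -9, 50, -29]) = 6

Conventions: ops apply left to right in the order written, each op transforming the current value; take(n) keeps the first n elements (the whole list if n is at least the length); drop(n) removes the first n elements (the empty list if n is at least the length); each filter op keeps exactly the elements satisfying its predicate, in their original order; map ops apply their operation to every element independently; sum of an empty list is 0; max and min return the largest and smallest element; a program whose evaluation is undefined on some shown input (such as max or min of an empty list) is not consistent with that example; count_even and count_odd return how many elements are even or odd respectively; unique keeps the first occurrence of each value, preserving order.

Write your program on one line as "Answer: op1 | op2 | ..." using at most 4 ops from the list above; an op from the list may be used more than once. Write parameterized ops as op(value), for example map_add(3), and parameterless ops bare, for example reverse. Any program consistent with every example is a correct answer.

sort_asc | unique | filter_even | sum

Check, running the answer program on each example:
  [17, -16, 18, -39, 16, 47] -> [-39, -16, 16, 17, 18, 47] -> [-39, -16, 16, 17, 18, 47] -> [-16, 16, 18] -> 18
  [-38, -14, -6, -14, -39] -> [-39, -38, -14, -14, -6] -> [-39, -38, -14, -6] -> [-38, -14, -6] -> -58
  [-2, -2, 29, 30, 31, 42] -> [-2, -2, 29, 30, 31, 42] -> [-2, 29, 30, 31, 42] -> [-2, 30, 42] -> 70
  [49, -10, 47, 38, -45, -38, 3] -> [-45, -38, -10, 3, 38, 47, 49] -> [-45, -38, -10, 3, 38, 47, 49] -> [-38, -10, 38] -> -10
  [3, -20, 34, -11, 17, 45, -23, 38, 23] -> [-23, -20, -11, 3, 17, 23, 34, 38, 45] -> [-23, -20, -11, 3, 17, 23, 34, 38, 45] -> [-20, 34, 38] -> 52
  [-44, -3, -9, 50, -29] -> [-44, -29, -9, -3, 50] -> [-44, -29, -9, -3, 50] -> [-44, 50] -> 6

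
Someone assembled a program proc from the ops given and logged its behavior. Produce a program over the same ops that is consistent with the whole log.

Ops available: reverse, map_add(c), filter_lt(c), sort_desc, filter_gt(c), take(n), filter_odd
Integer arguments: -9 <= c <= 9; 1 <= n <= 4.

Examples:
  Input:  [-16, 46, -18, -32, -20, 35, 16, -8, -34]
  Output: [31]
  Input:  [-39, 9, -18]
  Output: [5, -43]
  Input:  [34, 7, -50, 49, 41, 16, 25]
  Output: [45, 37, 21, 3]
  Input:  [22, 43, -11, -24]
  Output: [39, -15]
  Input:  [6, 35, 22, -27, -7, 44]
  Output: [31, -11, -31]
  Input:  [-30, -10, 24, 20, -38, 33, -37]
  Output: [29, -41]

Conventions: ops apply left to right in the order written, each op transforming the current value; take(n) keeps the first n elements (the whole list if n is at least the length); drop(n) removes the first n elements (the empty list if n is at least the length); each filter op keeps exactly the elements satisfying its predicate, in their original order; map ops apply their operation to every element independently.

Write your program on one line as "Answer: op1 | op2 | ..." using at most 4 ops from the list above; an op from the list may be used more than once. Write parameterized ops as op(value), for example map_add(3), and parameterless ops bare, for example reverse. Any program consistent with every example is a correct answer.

sort_desc | map_add(-5) | map_add(1) | filter_odd

Check, running the answer program on each example:
  [-16, 46, -18, -32, -20, 35, 16, -8, -34] -> [46, 35, 16, -8, -16, -18, -20, -32, -34] -> [41, 30, 11, -13, -21, -23, -25, -37, -39] -> [42, 31, 12, -12, -20, -22, -24, -36, -38] -> [31]
  [-39, 9, -18] -> [9, -18, -39] -> [4, -23, -44] -> [5, -22, -43] -> [5, -43]
  [34, 7, -50, 49, 41, 16, 25] -> [49, 41, 34, 25, 16, 7, -50] -> [44, 36, 29, 20, 11, 2, -55] -> [45, 37, 30, 21, 12, 3, -54] -> [45, 37, 21, 3]
  [22, 43, -11, -24] -> [43, 22, -11, -24] -> [38, 17, -16, -29] -> [39, 18, -15, -28] -> [39, -15]
  [6, 35, 22, -27, -7, 44] -> [44, 35, 22, 6, -7, -27] -> [39, 30, 17, 1, -12, -32] -> [40, 31, 18, 2, -11, -31] -> [31, -11, -31]
  [-30, -10, 24, 20, -38, 33, -37] -> [33, 24, 20, -10, -30, -37, -38] -> [28, 19, 15, -15, -35, -42, -43] -> [29, 20, 16, -14, -34, -41, -42] -> [29, -41]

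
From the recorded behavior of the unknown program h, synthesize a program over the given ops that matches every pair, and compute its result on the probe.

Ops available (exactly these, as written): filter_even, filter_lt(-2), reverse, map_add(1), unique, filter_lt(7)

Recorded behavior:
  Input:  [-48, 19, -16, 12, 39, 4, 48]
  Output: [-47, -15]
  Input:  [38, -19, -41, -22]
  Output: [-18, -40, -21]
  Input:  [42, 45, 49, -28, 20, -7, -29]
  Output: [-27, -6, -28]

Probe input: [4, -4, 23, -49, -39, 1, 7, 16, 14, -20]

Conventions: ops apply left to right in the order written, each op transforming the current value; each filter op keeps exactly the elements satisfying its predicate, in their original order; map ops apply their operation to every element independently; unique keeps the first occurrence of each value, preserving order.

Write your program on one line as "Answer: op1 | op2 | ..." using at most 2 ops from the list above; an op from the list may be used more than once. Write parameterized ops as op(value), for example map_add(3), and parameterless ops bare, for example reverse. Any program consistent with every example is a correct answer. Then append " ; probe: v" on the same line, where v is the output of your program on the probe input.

filter_lt(-2) | map_add(1) ; probe: [-3, -48, -38, -19]

Check, running the answer program on each example:
  [-48, 19, -16, 12, 39, 4, 48] -> [-48, -16] -> [-47, -15]
  [38, -19, -41, -22] -> [-19, -41, -22] -> [-18, -40, -21]
  [42, 45, 49, -28, 20, -7, -29] -> [-28, -7, -29] -> [-27, -6, -28]
  probe: [4, -4, 23, -49, -39, 1, 7, 16, 14, -20] -> [-4, -49, -39, -20] -> [-3, -48, -38, -19]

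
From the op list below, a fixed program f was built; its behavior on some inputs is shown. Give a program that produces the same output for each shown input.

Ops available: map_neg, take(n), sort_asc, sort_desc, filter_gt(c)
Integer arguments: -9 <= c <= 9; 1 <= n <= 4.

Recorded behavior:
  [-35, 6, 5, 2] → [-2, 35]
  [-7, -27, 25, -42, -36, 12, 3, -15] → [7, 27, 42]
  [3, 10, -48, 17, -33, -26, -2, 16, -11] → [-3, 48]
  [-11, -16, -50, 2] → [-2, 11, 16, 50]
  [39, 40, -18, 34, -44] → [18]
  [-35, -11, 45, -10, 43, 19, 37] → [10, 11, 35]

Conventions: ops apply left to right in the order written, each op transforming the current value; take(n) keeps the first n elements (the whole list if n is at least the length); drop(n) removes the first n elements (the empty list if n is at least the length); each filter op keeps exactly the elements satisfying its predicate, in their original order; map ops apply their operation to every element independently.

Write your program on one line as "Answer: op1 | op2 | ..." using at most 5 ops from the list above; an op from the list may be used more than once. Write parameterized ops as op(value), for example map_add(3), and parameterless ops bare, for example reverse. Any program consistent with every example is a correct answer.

take(4) | sort_asc | map_neg | filter_gt(-5) | sort_asc

Check, running the answer program on each example:
  [-35, 6, 5, 2] -> [-35, 6, 5, 2] -> [-35, 2, 5, 6] -> [35, -2, -5, -6] -> [35, -2] -> [-2, 35]
  [-7, -27, 25, -42, -36, 12, 3, -15] -> [-7, -27, 25, -42] -> [-42, -27, -7, 25] -> [42, 27, 7, -25] -> [42, 27, 7] -> [7, 27, 42]
  [3, 10, -48, 17, -33, -26, -2, 16, -11] -> [3, 10, -48, 17] -> [-48, 3, 10, 17] -> [48, -3, -10, -17] -> [48, -3] -> [-3, 48]
  [-11, -16, -50, 2] -> [-11, -16, -50, 2] -> [-50, -16, -11, 2] -> [50, 16, 11, -2] -> [50, 16, 11, -2] -> [-2, 11, 16, 50]
  [39, 40, -18, 34, -44] -> [39, 40, -18, 34] -> [-18, 34, 39, 40] -> [18, -34, -39, -40] -> [18] -> [18]
  [-35, -11, 45, -10, 43, 19, 37] -> [-35, -11, 45, -10] -> [-35, -11, -10, 45] -> [35, 11, 10, -45] -> [35, 11, 10] -> [10, 11, 35]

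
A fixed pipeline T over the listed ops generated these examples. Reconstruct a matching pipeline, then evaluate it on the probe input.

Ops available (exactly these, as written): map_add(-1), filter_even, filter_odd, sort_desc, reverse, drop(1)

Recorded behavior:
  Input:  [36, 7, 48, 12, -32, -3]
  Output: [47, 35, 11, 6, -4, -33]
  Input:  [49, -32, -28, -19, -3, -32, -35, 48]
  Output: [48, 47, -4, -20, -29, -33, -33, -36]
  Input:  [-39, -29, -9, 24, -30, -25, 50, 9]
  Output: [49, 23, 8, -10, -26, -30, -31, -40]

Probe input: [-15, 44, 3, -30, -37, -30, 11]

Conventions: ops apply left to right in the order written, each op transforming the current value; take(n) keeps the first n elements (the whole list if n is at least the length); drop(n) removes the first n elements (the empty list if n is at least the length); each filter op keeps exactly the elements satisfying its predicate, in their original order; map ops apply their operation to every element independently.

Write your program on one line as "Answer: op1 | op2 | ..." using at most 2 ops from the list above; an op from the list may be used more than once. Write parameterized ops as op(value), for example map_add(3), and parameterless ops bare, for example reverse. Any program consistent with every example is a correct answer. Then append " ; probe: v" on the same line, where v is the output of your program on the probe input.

sort_desc | map_add(-1) ; probe: [43, 10, 2, -16, -31, -31, -38]

Check, running the answer program on each example:
  [36, 7, 48, 12, -32, -3] -> [48, 36, 12, 7, -3, -32] -> [47, 35, 11, 6, -4, -33]
  [49, -32, -28, -19, -3, -32, -35, 48] -> [49, 48, -3, -19, -28, -32, -32, -35] -> [48, 47, -4, -20, -29, -33, -33, -36]
  [-39, -29, -9, 24, -30, -25, 50, 9] -> [50, 24, 9, -9, -25, -29, -30, -39] -> [49, 23, 8, -10, -26, -30, -31, -40]
  probe: [-15, 44, 3, -30, -37, -30, 11] -> [44, 11, 3, -15, -30, -30, -37] -> [43, 10, 2, -16, -31, -31, -38]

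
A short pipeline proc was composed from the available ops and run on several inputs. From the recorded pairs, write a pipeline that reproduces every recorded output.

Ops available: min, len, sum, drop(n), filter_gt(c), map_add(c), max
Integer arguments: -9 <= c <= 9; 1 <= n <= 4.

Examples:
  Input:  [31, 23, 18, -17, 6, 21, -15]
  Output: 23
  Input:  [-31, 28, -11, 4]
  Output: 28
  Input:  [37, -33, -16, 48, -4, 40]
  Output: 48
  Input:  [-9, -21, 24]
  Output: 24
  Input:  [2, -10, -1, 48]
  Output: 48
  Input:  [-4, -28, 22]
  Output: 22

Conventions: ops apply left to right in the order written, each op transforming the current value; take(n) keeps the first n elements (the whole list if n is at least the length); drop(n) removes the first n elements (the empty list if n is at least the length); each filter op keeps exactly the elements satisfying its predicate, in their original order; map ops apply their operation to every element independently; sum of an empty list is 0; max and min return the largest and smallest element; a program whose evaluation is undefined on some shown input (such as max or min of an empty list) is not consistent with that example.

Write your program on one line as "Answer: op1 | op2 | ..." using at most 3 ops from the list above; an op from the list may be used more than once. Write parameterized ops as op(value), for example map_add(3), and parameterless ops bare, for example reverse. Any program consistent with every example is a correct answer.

drop(1) | max

Check, running the answer program on each example:
  [31, 23, 18, -17, 6, 21, -15] -> [23, 18, -17, 6, 21, -15] -> 23
  [-31, 28, -11, 4] -> [28, -11, 4] -> 28
  [37, -33, -16, 48, -4, 40] -> [-33, -16, 48, -4, 40] -> 48
  [-9, -21, 24] -> [-21, 24] -> 24
  [2, -10, -1, 48] -> [-10, -1, 48] -> 48
  [-4, -28, 22] -> [-28, 22] -> 22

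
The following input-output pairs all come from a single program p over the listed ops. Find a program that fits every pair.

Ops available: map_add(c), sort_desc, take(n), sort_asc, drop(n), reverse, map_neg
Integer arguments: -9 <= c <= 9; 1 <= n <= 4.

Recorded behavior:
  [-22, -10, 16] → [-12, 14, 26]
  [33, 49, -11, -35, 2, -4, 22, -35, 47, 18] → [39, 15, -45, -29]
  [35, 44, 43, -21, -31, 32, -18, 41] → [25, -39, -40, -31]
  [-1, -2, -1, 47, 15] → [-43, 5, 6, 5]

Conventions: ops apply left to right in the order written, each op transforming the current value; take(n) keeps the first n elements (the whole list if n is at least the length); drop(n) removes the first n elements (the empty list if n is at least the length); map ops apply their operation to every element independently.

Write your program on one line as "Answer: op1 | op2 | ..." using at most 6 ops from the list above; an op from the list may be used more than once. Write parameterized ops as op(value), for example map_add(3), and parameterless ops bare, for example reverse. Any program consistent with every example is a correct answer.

map_neg | take(4) | map_add(7) | reverse | map_add(-3)

Check, running the answer program on each example:
  [-22, -10, 16] -> [22, 10, -16] -> [22, 10, -16] -> [29, 17, -9] -> [-9, 17, 29] -> [-12, 14, 26]
  [33, 49, -11, -35, 2, -4, 22, -35, 47, 18] -> [-33, -49, 11, 35, -2, 4, -22, 35, -47, -18] -> [-33, -49, 11, 35] -> [-26, -42, 18, 42] -> [42, 18, -42, -26] -> [39, 15, -45, -29]
  [35, 44, 43, -21, -31, 32, -18, 41] -> [-35, -44, -43, 21, 31, -32, 18, -41] -> [-35, -44, -43, 21] -> [-28, -37, -36, 28] -> [28, -36, -37, -28] -> [25, -39, -40, -31]
  [-1, -2, -1, 47, 15] -> [1, 2, 1, -47, -15] -> [1, 2, 1, -47] -> [8, 9, 8, -40] -> [-40, 8, 9, 8] -> [-43, 5, 6, 5]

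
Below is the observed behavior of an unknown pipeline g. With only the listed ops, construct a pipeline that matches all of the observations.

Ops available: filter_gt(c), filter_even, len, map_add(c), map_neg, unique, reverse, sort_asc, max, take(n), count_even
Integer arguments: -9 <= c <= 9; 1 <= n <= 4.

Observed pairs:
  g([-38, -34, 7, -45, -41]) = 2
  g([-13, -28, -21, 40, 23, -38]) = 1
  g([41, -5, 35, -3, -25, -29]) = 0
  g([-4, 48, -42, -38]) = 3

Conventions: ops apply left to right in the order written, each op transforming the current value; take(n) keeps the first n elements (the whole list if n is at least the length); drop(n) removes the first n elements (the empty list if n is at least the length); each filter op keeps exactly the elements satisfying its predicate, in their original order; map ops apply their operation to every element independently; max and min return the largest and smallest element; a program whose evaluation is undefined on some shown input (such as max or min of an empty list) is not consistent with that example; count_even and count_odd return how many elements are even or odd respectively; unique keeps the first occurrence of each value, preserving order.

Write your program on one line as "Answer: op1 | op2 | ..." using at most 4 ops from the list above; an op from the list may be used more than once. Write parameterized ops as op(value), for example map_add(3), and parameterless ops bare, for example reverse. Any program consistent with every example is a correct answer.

take(3) | map_add(4) | filter_even | count_even

Check, running the answer program on each example:
  [-38, -34, 7, -45, -41] -> [-38, -34, 7] -> [-34, -30, 11] -> [-34, -30] -> 2
  [-13, -28, -21, 40, 23, -38] -> [-13, -28, -21] -> [-9, -24, -17] -> [-24] -> 1
  [41, -5, 35, -3, -25, -29] -> [41, -5, 35] -> [45, -1, 39] -> [] -> 0
  [-4, 48, -42, -38] -> [-4, 48, -42] -> [0, 52, -38] -> [0, 52, -38] -> 3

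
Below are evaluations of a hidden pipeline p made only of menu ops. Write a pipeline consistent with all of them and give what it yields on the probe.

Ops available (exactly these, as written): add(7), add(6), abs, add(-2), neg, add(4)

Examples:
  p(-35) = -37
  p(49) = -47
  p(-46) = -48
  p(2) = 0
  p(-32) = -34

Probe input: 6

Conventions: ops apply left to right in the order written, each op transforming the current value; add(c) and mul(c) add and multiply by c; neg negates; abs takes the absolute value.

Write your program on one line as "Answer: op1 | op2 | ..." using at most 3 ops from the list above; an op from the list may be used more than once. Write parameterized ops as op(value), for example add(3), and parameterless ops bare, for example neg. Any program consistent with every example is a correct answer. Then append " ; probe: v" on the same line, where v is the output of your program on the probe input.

add(-2) | abs | neg ; probe: -4

Check, running the answer program on each example:
  -35 -> -37 -> 37 -> -37
  49 -> 47 -> 47 -> -47
  -46 -> -48 -> 48 -> -48
  2 -> 0 -> 0 -> 0
  -32 -> -34 -> 34 -> -34
  probe: 6 -> 4 -> 4 -> -4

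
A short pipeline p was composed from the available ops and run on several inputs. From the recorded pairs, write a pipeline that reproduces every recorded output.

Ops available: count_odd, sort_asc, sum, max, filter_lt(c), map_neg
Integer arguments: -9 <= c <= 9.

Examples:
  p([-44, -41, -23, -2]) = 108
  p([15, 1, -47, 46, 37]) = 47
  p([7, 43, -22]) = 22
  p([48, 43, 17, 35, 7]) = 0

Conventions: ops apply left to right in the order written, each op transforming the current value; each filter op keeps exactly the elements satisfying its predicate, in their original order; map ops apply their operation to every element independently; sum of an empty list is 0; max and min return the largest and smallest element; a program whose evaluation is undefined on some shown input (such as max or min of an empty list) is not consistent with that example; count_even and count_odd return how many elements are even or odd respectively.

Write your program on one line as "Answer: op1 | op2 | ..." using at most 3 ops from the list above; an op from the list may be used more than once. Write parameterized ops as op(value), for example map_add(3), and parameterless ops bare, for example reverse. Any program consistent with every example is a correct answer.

filter_lt(-6) | map_neg | sum

Check, running the answer program on each example:
  [-44, -41, -23, -2] -> [-44, -41, -23] -> [44, 41, 23] -> 108
  [15, 1, -47, 46, 37] -> [-47] -> [47] -> 47
  [7, 43, -22] -> [-22] -> [22] -> 22
  [48, 43, 17, 35, 7] -> [] -> [] -> 0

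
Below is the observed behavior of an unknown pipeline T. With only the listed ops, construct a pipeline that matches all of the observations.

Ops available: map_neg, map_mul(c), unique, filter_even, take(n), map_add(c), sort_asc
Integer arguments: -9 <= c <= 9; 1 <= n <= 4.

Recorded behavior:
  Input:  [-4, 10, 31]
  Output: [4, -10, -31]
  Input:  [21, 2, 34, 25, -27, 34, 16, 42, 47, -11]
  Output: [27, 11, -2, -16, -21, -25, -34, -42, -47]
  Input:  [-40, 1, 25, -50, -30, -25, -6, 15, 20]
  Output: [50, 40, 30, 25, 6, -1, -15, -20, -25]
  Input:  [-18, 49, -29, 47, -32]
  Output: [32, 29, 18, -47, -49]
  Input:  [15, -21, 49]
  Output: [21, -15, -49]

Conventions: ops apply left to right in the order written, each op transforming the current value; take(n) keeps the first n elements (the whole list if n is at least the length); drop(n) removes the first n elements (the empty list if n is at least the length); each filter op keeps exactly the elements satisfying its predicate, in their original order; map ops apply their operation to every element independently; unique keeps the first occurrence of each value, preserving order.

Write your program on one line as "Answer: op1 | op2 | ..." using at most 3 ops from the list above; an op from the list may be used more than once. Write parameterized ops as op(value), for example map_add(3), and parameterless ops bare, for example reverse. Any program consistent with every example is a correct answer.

unique | sort_asc | map_neg

Check, running the answer program on each example:
  [-4, 10, 31] -> [-4, 10, 31] -> [-4, 10, 31] -> [4, -10, -31]
  [21, 2, 34, 25, -27, 34, 16, 42, 47, -11] -> [21, 2, 34, 25, -27, 16, 42, 47, -11] -> [-27, -11, 2, 16, 21, 25, 34, 42, 47] -> [27, 11, -2, -16, -21, -25, -34, -42, -47]
  [-40, 1, 25, -50, -30, -25, -6, 15, 20] -> [-40, 1, 25, -50, -30, -25, -6, 15, 20] -> [-50, -40, -30, -25, -6, 1, 15, 20, 25] -> [50, 40, 30, 25, 6, -1, -15, -20, -25]
  [-18, 49, -29, 47, -32] -> [-18, 49, -29, 47, -32] -> [-32, -29, -18, 47, 49] -> [32, 29, 18, -47, -49]
  [15, -21, 49] -> [15, -21, 49] -> [-21, 15, 49] -> [21, -15, -49]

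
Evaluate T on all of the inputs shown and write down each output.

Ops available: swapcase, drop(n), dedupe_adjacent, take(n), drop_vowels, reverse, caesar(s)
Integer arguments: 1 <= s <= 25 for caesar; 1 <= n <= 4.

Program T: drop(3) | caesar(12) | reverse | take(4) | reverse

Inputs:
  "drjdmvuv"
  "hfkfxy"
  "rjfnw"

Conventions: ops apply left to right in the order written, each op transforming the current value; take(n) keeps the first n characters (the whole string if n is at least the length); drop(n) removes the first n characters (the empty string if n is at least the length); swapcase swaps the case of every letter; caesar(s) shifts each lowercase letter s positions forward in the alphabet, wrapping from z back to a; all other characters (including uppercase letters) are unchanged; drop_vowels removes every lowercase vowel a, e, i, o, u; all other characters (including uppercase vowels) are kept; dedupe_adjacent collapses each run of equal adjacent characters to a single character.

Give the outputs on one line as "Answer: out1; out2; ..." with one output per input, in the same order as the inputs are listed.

Execution, op by op:
  "drjdmvuv" -> "dmvuv" -> "pyhgh" -> "hghyp" -> "hghy" -> "yhgh"
  "hfkfxy" -> "fxy" -> "rjk" -> "kjr" -> "kjr" -> "rjk"
  "rjfnw" -> "nw" -> "zi" -> "iz" -> "iz" -> "zi"

"yhgh"; "rjk"; "zi"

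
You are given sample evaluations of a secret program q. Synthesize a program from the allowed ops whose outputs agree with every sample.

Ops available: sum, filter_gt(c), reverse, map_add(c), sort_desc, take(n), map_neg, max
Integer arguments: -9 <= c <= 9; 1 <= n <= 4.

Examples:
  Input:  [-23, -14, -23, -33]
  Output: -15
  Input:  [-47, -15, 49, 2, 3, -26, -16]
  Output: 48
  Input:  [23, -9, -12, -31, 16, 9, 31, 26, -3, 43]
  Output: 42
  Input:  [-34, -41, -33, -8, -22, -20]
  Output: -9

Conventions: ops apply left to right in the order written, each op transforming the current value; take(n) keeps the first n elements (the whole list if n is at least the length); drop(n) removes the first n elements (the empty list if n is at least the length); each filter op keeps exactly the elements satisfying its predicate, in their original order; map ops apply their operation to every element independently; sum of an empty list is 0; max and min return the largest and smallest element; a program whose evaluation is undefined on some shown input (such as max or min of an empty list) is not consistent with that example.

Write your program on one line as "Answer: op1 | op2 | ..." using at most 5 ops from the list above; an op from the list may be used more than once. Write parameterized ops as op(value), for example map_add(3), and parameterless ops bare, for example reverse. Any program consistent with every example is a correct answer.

map_add(-1) | sort_desc | take(1) | sum

Check, running the answer program on each example:
  [-23, -14, -23, -33] -> [-24, -15, -24, -34] -> [-15, -24, -24, -34] -> [-15] -> -15
  [-47, -15, 49, 2, 3, -26, -16] -> [-48, -16, 48, 1, 2, -27, -17] -> [48, 2, 1, -16, -17, -27, -48] -> [48] -> 48
  [23, -9, -12, -31, 16, 9, 31, 26, -3, 43] -> [22, -10, -13, -32, 15, 8, 30, 25, -4, 42] -> [42, 30, 25, 22, 15, 8, -4, -10, -13, -32] -> [42] -> 42
  [-34, -41, -33, -8, -22, -20] -> [-35, -42, -34, -9, -23, -21] -> [-9, -21, -23, -34, -35, -42] -> [-9] -> -9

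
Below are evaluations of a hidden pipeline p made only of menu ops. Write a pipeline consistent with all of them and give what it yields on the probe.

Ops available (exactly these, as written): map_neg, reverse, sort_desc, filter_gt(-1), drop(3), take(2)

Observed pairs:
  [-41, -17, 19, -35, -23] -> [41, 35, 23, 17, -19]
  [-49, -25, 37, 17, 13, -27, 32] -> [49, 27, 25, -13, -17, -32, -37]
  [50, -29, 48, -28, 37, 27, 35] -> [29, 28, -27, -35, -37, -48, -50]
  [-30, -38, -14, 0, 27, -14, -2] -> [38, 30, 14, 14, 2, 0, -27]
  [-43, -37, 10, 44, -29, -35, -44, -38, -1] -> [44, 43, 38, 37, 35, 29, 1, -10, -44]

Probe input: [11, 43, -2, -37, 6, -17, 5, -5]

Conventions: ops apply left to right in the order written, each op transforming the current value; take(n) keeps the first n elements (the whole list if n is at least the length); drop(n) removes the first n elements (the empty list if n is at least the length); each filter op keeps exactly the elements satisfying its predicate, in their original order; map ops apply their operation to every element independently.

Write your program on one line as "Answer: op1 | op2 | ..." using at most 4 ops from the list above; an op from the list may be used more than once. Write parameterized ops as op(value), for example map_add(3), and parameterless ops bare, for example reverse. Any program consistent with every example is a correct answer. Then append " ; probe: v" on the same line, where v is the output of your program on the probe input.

sort_desc | reverse | map_neg ; probe: [37, 17, 5, 2, -5, -6, -11, -43]

Check, running the answer program on each example:
  [-41, -17, 19, -35, -23] -> [19, -17, -23, -35, -41] -> [-41, -35, -23, -17, 19] -> [41, 35, 23, 17, -19]
  [-49, -25, 37, 17, 13, -27, 32] -> [37, 32, 17, 13, -25, -27, -49] -> [-49, -27, -25, 13, 17, 32, 37] -> [49, 27, 25, -13, -17, -32, -37]
  [50, -29, 48, -28, 37, 27, 35] -> [50, 48, 37, 35, 27, -28, -29] -> [-29, -28, 27, 35, 37, 48, 50] -> [29, 28, -27, -35, -37, -48, -50]
  [-30, -38, -14, 0, 27, -14, -2] -> [27, 0, -2, -14, -14, -30, -38] -> [-38, -30, -14, -14, -2, 0, 27] -> [38, 30, 14, 14, 2, 0, -27]
  [-43, -37, 10, 44, -29, -35, -44, -38, -1] -> [44, 10, -1, -29, -35, -37, -38, -43, -44] -> [-44, -43, -38, -37, -35, -29, -1, 10, 44] -> [44, 43, 38, 37, 35, 29, 1, -10, -44]
  probe: [11, 43, -2, -37, 6, -17, 5, -5] -> [43, 11, 6, 5, -2, -5, -17, -37] -> [-37, -17, -5, -2, 5, 6, 11, 43] -> [37, 17, 5, 2, -5, -6, -11, -43]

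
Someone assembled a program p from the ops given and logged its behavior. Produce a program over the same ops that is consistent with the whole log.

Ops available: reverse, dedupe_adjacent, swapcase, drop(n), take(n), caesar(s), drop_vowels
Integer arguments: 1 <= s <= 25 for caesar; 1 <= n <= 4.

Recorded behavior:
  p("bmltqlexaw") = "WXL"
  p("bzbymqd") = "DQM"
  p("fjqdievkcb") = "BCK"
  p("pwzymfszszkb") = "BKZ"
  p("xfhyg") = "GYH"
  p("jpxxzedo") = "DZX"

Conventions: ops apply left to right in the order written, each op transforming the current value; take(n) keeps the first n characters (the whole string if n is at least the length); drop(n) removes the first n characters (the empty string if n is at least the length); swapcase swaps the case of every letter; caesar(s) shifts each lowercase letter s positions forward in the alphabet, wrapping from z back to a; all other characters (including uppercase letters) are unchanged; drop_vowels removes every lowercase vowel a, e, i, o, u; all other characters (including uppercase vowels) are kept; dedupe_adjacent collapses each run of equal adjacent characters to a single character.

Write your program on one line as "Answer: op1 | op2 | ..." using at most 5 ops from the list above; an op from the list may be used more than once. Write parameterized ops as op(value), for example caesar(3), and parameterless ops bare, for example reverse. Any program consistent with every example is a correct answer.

dedupe_adjacent | drop_vowels | reverse | swapcase | take(3)

Check, running the answer program on each example:
  "bmltqlexaw" -> "bmltqlexaw" -> "bmltqlxw" -> "wxlqtlmb" -> "WXLQTLMB" -> "WXL"
  "bzbymqd" -> "bzbymqd" -> "bzbymqd" -> "dqmybzb" -> "DQMYBZB" -> "DQM"
  "fjqdievkcb" -> "fjqdievkcb" -> "fjqdvkcb" -> "bckvdqjf" -> "BCKVDQJF" -> "BCK"
  "pwzymfszszkb" -> "pwzymfszszkb" -> "pwzymfszszkb" -> "bkzszsfmyzwp" -> "BKZSZSFMYZWP" -> "BKZ"
  "xfhyg" -> "xfhyg" -> "xfhyg" -> "gyhfx" -> "GYHFX" -> "GYH"
  "jpxxzedo" -> "jpxzedo" -> "jpxzd" -> "dzxpj" -> "DZXPJ" -> "DZX"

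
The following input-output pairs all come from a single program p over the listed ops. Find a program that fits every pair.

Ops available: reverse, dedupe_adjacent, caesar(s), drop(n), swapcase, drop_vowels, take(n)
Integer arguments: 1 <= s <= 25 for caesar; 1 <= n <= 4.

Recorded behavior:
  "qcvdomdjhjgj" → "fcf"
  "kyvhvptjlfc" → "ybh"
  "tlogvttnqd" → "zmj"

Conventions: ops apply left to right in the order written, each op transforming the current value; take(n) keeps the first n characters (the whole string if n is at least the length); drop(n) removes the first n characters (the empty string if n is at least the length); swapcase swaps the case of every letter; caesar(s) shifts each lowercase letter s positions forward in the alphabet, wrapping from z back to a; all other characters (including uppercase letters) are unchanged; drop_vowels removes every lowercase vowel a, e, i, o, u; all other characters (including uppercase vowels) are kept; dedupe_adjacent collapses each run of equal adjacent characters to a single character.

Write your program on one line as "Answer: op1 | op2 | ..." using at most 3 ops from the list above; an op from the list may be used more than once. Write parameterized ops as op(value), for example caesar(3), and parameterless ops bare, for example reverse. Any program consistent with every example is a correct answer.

reverse | caesar(22) | take(3)

Check, running the answer program on each example:
  "qcvdomdjhjgj" -> "jgjhjdmodvcq" -> "fcfdfzikzrym" -> "fcf"
  "kyvhvptjlfc" -> "cfljtpvhvyk" -> "ybhfplrdrug" -> "ybh"
  "tlogvttnqd" -> "dqnttvgolt" -> "zmjpprckhp" -> "zmj"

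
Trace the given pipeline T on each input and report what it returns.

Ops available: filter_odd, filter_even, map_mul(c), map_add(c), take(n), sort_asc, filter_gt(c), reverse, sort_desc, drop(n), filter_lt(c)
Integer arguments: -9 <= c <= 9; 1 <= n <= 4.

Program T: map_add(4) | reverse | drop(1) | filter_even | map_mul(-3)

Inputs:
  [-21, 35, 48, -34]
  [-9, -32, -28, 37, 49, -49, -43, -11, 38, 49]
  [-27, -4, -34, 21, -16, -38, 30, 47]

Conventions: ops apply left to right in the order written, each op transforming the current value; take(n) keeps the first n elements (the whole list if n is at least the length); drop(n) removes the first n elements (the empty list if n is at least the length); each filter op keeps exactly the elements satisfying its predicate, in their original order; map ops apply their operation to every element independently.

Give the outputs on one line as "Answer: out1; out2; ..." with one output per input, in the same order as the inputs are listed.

Execution, op by op:
  [-21, 35, 48, -34] -> [-17, 39, 52, -30] -> [-30, 52, 39, -17] -> [52, 39, -17] -> [52] -> [-156]
  [-9, -32, -28, 37, 49, -49, -43, -11, 38, 49] -> [-5, -28, -24, 41, 53, -45, -39, -7, 42, 53] -> [53, 42, -7, -39, -45, 53, 41, -24, -28, -5] -> [42, -7, -39, -45, 53, 41, -24, -28, -5] -> [42, -24, -28] -> [-126, 72, 84]
  [-27, -4, -34, 21, -16, -38, 30, 47] -> [-23, 0, -30, 25, -12, -34, 34, 51] -> [51, 34, -34, -12, 25, -30, 0, -23] -> [34, -34, -12, 25, -30, 0, -23] -> [34, -34, -12, -30, 0] -> [-102, 102, 36, 90, 0]

[-156]; [-126, 72, 84]; [-102, 102, 36, 90, 0]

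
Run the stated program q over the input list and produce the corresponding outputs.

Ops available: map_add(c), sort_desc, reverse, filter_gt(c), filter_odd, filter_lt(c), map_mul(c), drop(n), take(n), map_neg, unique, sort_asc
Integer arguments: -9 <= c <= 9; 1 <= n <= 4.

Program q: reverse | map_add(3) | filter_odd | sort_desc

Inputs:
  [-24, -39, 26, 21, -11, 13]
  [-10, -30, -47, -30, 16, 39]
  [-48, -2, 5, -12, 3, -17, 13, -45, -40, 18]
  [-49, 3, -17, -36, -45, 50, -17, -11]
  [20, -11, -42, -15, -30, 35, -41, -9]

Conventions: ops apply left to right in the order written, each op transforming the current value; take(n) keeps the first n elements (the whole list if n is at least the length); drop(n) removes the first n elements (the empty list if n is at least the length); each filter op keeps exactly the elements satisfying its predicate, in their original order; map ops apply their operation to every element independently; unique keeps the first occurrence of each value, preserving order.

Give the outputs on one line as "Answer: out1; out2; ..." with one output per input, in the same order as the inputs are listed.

[29, -21]; [19, -7, -27, -27]; [21, 1, -9, -37, -45]; [53, -33]; [23, -27, -39]

Execution, op by op:
  [-24, -39, 26, 21, -11, 13] -> [13, -11, 21, 26, -39, -24] -> [16, -8, 24, 29, -36, -21] -> [29, -21] -> [29, -21]
  [-10, -30, -47, -30, 16, 39] -> [39, 16, -30, -47, -30, -10] -> [42, 19, -27, -44, -27, -7] -> [19, -27, -27, -7] -> [19, -7, -27, -27]
  [-48, -2, 5, -12, 3, -17, 13, -45, -40, 18] -> [18, -40, -45, 13, -17, 3, -12, 5, -2, -48] -> [21, -37, -42, 16, -14, 6, -9, 8, 1, -45] -> [21, -37, -9, 1, -45] -> [21, 1, -9, -37, -45]
  [-49, 3, -17, -36, -45, 50, -17, -11] -> [-11, -17, 50, -45, -36, -17, 3, -49] -> [-8, -14, 53, -42, -33, -14, 6, -46] -> [53, -33] -> [53, -33]
  [20, -11, -42, -15, -30, 35, -41, -9] -> [-9, -41, 35, -30, -15, -42, -11, 20] -> [-6, -38, 38, -27, -12, -39, -8, 23] -> [-27, -39, 23] -> [23, -27, -39]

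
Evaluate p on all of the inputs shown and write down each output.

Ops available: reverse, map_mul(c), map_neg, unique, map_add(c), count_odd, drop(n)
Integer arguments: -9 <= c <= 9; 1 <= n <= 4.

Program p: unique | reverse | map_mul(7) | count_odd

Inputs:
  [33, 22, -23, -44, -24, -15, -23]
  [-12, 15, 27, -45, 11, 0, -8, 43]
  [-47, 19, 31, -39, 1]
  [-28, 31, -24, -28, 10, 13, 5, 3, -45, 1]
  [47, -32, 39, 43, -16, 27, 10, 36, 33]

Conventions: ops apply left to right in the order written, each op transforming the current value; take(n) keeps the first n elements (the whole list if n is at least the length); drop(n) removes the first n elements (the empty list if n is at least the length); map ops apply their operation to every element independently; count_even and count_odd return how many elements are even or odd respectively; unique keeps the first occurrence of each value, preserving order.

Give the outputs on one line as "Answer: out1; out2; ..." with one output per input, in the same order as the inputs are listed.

3; 5; 5; 6; 5

Execution, op by op:
  [33, 22, -23, -44, -24, -15, -23] -> [33, 22, -23, -44, -24, -15] -> [-15, -24, -44, -23, 22, 33] -> [-105, -168, -308, -161, 154, 231] -> 3
  [-12, 15, 27, -45, 11, 0, -8, 43] -> [-12, 15, 27, -45, 11, 0, -8, 43] -> [43, -8, 0, 11, -45, 27, 15, -12] -> [301, -56, 0, 77, -315, 189, 105, -84] -> 5
  [-47, 19, 31, -39, 1] -> [-47, 19, 31, -39, 1] -> [1, -39, 31, 19, -47] -> [7, -273, 217, 133, -329] -> 5
  [-28, 31, -24, -28, 10, 13, 5, 3, -45, 1] -> [-28, 31, -24, 10, 13, 5, 3, -45, 1] -> [1, -45, 3, 5, 13, 10, -24, 31, -28] -> [7, -315, 21, 35, 91, 70, -168, 217, -196] -> 6
  [47, -32, 39, 43, -16, 27, 10, 36, 33] -> [47, -32, 39, 43, -16, 27, 10, 36, 33] -> [33, 36, 10, 27, -16, 43, 39, -32, 47] -> [231, 252, 70, 189, -112, 301, 273, -224, 329] -> 5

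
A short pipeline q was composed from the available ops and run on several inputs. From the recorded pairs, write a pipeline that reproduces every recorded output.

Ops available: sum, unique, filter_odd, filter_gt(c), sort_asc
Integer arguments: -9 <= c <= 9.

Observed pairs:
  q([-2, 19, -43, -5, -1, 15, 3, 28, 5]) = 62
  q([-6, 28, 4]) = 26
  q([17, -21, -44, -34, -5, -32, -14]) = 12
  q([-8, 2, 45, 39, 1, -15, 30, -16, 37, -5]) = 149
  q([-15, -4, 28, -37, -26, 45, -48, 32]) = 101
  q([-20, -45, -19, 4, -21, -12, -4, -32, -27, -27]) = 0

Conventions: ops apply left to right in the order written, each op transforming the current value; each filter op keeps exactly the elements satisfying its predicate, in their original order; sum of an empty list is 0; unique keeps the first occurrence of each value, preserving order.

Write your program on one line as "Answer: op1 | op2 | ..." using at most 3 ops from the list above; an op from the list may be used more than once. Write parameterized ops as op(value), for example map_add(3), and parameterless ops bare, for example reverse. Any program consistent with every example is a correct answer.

unique | filter_gt(-7) | sum

Check, running the answer program on each example:
  [-2, 19, -43, -5, -1, 15, 3, 28, 5] -> [-2, 19, -43, -5, -1, 15, 3, 28, 5] -> [-2, 19, -5, -1, 15, 3, 28, 5] -> 62
  [-6, 28, 4] -> [-6, 28, 4] -> [-6, 28, 4] -> 26
  [17, -21, -44, -34, -5, -32, -14] -> [17, -21, -44, -34, -5, -32, -14] -> [17, -5] -> 12
  [-8, 2, 45, 39, 1, -15, 30, -16, 37, -5] -> [-8, 2, 45, 39, 1, -15, 30, -16, 37, -5] -> [2, 45, 39, 1, 30, 37, -5] -> 149
  [-15, -4, 28, -37, -26, 45, -48, 32] -> [-15, -4, 28, -37, -26, 45, -48, 32] -> [-4, 28, 45, 32] -> 101
  [-20, -45, -19, 4, -21, -12, -4, -32, -27, -27] -> [-20, -45, -19, 4, -21, -12, -4, -32, -27] -> [4, -4] -> 0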